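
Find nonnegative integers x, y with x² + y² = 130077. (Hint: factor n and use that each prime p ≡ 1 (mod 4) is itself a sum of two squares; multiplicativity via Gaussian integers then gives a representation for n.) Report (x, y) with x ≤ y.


Step 1: Factor n = 130077 = 3^2 · 97 · 149.
Step 2: Check the mod-4 condition on each prime factor: 3 ≡ 3 (mod 4), exponent 2 (must be even); 97 ≡ 1 (mod 4), exponent 1; 149 ≡ 1 (mod 4), exponent 1.
All primes ≡ 3 (mod 4) appear to even exponent (or don't appear), so by the two-squares theorem n IS expressible as a sum of two squares.
Step 3: Build a representation. Group n = k² · m with k = 3 and m = 97 · 149 = 14453 (a product of primes ≡ 1 (mod 4)); a representation of m scales to one of n via (k·x)² + (k·y)² = k²(x² + y²). Each prime p ≡ 1 (mod 4) is itself a sum of two squares; find a² by testing p − a² for a perfect square:
  97: 97 − 1² = 96, 97 − 2² = 93, 97 − 3² = 88, 97 − 4² = 81 = 9² ⇒ 97 = 4² + 9².
  149: 149 − 1² = 148, 149 − 2² = 145, 149 − 3² = 140, 149 − 4² = 133, 149 − 5² = 124, 149 − 6² = 113, 149 − 7² = 100 = 10² ⇒ 149 = 7² + 10².
  Combine using the Brahmagupta–Fibonacci identity (a² + b²)(c² + d²) = (ac − bd)² + (ad + bc)² = (ac + bd)² + (ad − bc)²:
  97 · 149 = 14453: from (4² + 9²)(7² + 10²), take (4·7 − 9·10, 4·10 + 9·7) = (28 − 90, 40 + 63) = (-62, 103); dropping signs (only squares matter) gives (62, 103); check 62² + 103² = 3844 + 10609 = 14453 ✓.
  Scale by k = 3: (3·62, 3·103) = (186, 309).
Step 4: Order so x ≤ y and verify: 186² + 309² = 34596 + 95481 = 130077 = n. ✓

n = 130077 = 186² + 309² (one valid representation with x ≤ y).


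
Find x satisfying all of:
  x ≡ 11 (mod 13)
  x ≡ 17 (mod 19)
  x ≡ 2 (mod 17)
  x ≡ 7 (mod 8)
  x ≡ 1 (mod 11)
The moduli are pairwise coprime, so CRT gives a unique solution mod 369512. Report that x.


Product of moduli M = 13 · 19 · 17 · 8 · 11 = 369512.
Merge one congruence at a time:
  Start: x ≡ 11 (mod 13).
  Combine with x ≡ 17 (mod 19); new modulus lcm = 247.
    Write x = 11 + 13·t and substitute into x ≡ 17 (mod 19): 13·t ≡ 17 − 11 = 6 (mod 19).
    The inverse of 13 mod 19 is 3 (since 13·3 = 39 = 2·19 + 1), so t ≡ 3·6 = 18 ≡ 18 (mod 19).
    Then x = 11 + 13·18 = 245, valid modulo lcm(13, 19) = 247: x ≡ 245 (mod 247).
  Combine with x ≡ 2 (mod 17); new modulus lcm = 4199.
    Write x = 245 + 247·t and substitute into x ≡ 2 (mod 17): 247·t ≡ 2 − 245 = -243 (mod 17).
    Reduce coefficients mod 17: 9·t ≡ 12 (mod 17).
    The inverse of 9 mod 17 is 2 (since 9·2 = 18 = 1·17 + 1), so t ≡ 2·12 = 24 ≡ 7 (mod 17).
    Then x = 245 + 247·7 = 1974, valid modulo lcm(247, 17) = 4199: x ≡ 1974 (mod 4199).
  Combine with x ≡ 7 (mod 8); new modulus lcm = 33592.
    Write x = 1974 + 4199·t and substitute into x ≡ 7 (mod 8): 4199·t ≡ 7 − 1974 = -1967 (mod 8).
    Reduce coefficients mod 8: 7·t ≡ 1 (mod 8).
    The inverse of 7 mod 8 is 7 (since 7·7 = 49 = 6·8 + 1), so t ≡ 7·1 = 7 ≡ 7 (mod 8).
    Then x = 1974 + 4199·7 = 31367, valid modulo lcm(4199, 8) = 33592: x ≡ 31367 (mod 33592).
  Combine with x ≡ 1 (mod 11); new modulus lcm = 369512.
    Write x = 31367 + 33592·t and substitute into x ≡ 1 (mod 11): 33592·t ≡ 1 − 31367 = -31366 (mod 11).
    Reduce coefficients mod 11: 9·t ≡ 6 (mod 11).
    The inverse of 9 mod 11 is 5 (since 9·5 = 45 = 4·11 + 1), so t ≡ 5·6 = 30 ≡ 8 (mod 11).
    Then x = 31367 + 33592·8 = 300103, valid modulo lcm(33592, 11) = 369512: x ≡ 300103 (mod 369512).
Verify against each original: 300103 mod 13 = 11, 300103 mod 19 = 17, 300103 mod 17 = 2, 300103 mod 8 = 7, 300103 mod 11 = 1.

x ≡ 300103 (mod 369512).


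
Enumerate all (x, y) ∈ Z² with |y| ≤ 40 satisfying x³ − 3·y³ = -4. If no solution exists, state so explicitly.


The equation is x³ - 3y³ = -4. For fixed y, x³ = 3·y³ − 4, so a solution requires the RHS to be a perfect cube.
Strategy: iterate y from -40 to 40, compute RHS = 3·y³ − 4, and check whether it is a (positive or negative) perfect cube.
Check small values of y:
  y = 0: RHS = -4 is not a perfect cube.
  y = 1: RHS = -1 = (-1)³ ⇒ x = -1 works.
  y = -1: RHS = -7 is not a perfect cube.
  y = 2: RHS = 20 is not a perfect cube.
  y = -2: RHS = -28 is not a perfect cube.
  y = 3: RHS = 77 is not a perfect cube.
  y = -3: RHS = -85 is not a perfect cube.
Continuing the search up to |y| = 40 finds no further solutions beyond those listed.
Collected solutions: (-1, 1).

Solutions (with |y| ≤ 40): (-1, 1).


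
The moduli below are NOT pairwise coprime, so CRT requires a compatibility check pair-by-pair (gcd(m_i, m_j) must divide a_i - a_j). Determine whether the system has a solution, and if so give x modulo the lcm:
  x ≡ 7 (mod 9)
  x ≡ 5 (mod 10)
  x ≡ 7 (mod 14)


Moduli 9, 10, 14 are not pairwise coprime, so CRT works modulo lcm(m_i) when all pairwise compatibility conditions hold.
Pairwise compatibility: gcd(m_i, m_j) must divide a_i - a_j for every pair.
Merge one congruence at a time:
  Start: x ≡ 7 (mod 9).
  Combine with x ≡ 5 (mod 10): gcd(9, 10) = 1; 5 - 7 = -2, which IS divisible by 1, so compatible.
    Write x = 7 + 9·t and substitute into x ≡ 5 (mod 10): 9·t ≡ 5 − 7 = -2 (mod 10).
    Reduce coefficients mod 10: 9·t ≡ 8 (mod 10).
    The inverse of 9 mod 10 is 9 (since 9·9 = 81 = 8·10 + 1), so t ≡ 9·8 = 72 ≡ 2 (mod 10).
    Then x = 7 + 9·2 = 25, valid modulo lcm(9, 10) = 90: x ≡ 25 (mod 90).
  Combine with x ≡ 7 (mod 14): gcd(90, 14) = 2; 7 - 25 = -18, which IS divisible by 2, so compatible.
    Write x = 25 + 90·t and substitute into x ≡ 7 (mod 14): 90·t ≡ 7 − 25 = -18 (mod 14).
    Divide the congruence (and modulus) by g = 2: 45·t ≡ -9 (mod 7).
    Reduce coefficients mod 7: 3·t ≡ 5 (mod 7).
    The inverse of 3 mod 7 is 5 (since 3·5 = 15 = 2·7 + 1), so t ≡ 5·5 = 25 ≡ 4 (mod 7).
    Then x = 25 + 90·4 = 385, valid modulo lcm(90, 14) = 630: x ≡ 385 (mod 630).
Verify: 385 mod 9 = 7, 385 mod 10 = 5, 385 mod 14 = 7.

x ≡ 385 (mod 630).


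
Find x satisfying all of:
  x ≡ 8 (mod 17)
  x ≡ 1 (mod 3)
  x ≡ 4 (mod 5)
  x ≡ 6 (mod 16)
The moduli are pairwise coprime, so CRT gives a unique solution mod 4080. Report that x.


Product of moduli M = 17 · 3 · 5 · 16 = 4080.
Merge one congruence at a time:
  Start: x ≡ 8 (mod 17).
  Combine with x ≡ 1 (mod 3); new modulus lcm = 51.
    Write x = 8 + 17·t and substitute into x ≡ 1 (mod 3): 17·t ≡ 1 − 8 = -7 (mod 3).
    Reduce coefficients mod 3: 2·t ≡ 2 (mod 3).
    The inverse of 2 mod 3 is 2 (since 2·2 = 4 = 1·3 + 1), so t ≡ 2·2 = 4 ≡ 1 (mod 3).
    Then x = 8 + 17·1 = 25, valid modulo lcm(17, 3) = 51: x ≡ 25 (mod 51).
  Combine with x ≡ 4 (mod 5); new modulus lcm = 255.
    Write x = 25 + 51·t and substitute into x ≡ 4 (mod 5): 51·t ≡ 4 − 25 = -21 (mod 5).
    Reduce coefficients mod 5: 1·t ≡ 4 (mod 5).
    So t ≡ 4 (mod 5).
    Then x = 25 + 51·4 = 229, valid modulo lcm(51, 5) = 255: x ≡ 229 (mod 255).
  Combine with x ≡ 6 (mod 16); new modulus lcm = 4080.
    Write x = 229 + 255·t and substitute into x ≡ 6 (mod 16): 255·t ≡ 6 − 229 = -223 (mod 16).
    Reduce coefficients mod 16: 15·t ≡ 1 (mod 16).
    The inverse of 15 mod 16 is 15 (since 15·15 = 225 = 14·16 + 1), so t ≡ 15·1 = 15 ≡ 15 (mod 16).
    Then x = 229 + 255·15 = 4054, valid modulo lcm(255, 16) = 4080: x ≡ 4054 (mod 4080).
Verify against each original: 4054 mod 17 = 8, 4054 mod 3 = 1, 4054 mod 5 = 4, 4054 mod 16 = 6.

x ≡ 4054 (mod 4080).


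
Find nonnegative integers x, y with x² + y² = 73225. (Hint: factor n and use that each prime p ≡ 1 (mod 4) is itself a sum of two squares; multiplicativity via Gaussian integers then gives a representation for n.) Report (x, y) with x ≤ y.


Step 1: Factor n = 73225 = 5^2 · 29 · 101.
Step 2: Check the mod-4 condition on each prime factor: 5 ≡ 1 (mod 4), exponent 2; 29 ≡ 1 (mod 4), exponent 1; 101 ≡ 1 (mod 4), exponent 1.
All primes ≡ 3 (mod 4) appear to even exponent (or don't appear), so by the two-squares theorem n IS expressible as a sum of two squares.
Step 3: Build a representation. Group n = k² · m with k = 5 and m = 29 · 101 = 2929 (a product of primes ≡ 1 (mod 4)); a representation of m scales to one of n via (k·x)² + (k·y)² = k²(x² + y²). Each prime p ≡ 1 (mod 4) is itself a sum of two squares; find a² by testing p − a² for a perfect square:
  29: 29 − 1² = 28, 29 − 2² = 25 = 5² ⇒ 29 = 2² + 5².
  101: 101 − 1² = 100 = 10² ⇒ 101 = 1² + 10².
  Combine using the Brahmagupta–Fibonacci identity (a² + b²)(c² + d²) = (ac − bd)² + (ad + bc)² = (ac + bd)² + (ad − bc)²:
  29 · 101 = 2929: from (2² + 5²)(1² + 10²), take (2·1 − 5·10, 2·10 + 5·1) = (2 − 50, 20 + 5) = (-48, 25); dropping signs (only squares matter) gives (48, 25); check 48² + 25² = 2304 + 625 = 2929 ✓.
  Scale by k = 5: (5·48, 5·25) = (240, 125).
Step 4: Order so x ≤ y and verify: 125² + 240² = 15625 + 57600 = 73225 = n. ✓

n = 73225 = 125² + 240² (one valid representation with x ≤ y).


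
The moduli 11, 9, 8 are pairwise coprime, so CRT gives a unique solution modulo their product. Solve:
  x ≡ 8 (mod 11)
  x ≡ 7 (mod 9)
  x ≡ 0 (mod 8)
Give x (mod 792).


Moduli 11, 9, 8 are pairwise coprime; by CRT there is a unique solution modulo M = 11 · 9 · 8 = 792.
Solve pairwise, accumulating the modulus:
  Start with x ≡ 8 (mod 11).
  Combine with x ≡ 7 (mod 9): since gcd(11, 9) = 1, we get a unique residue mod 99.
    Write x = 8 + 11·t and substitute into x ≡ 7 (mod 9): 11·t ≡ 7 − 8 = -1 (mod 9).
    Reduce coefficients mod 9: 2·t ≡ 8 (mod 9).
    The inverse of 2 mod 9 is 5 (since 2·5 = 10 = 1·9 + 1), so t ≡ 5·8 = 40 ≡ 4 (mod 9).
    Then x = 8 + 11·4 = 52, valid modulo lcm(11, 9) = 99: x ≡ 52 (mod 99).
  Combine with x ≡ 0 (mod 8): since gcd(99, 8) = 1, we get a unique residue mod 792.
    Write x = 52 + 99·t and substitute into x ≡ 0 (mod 8): 99·t ≡ 0 − 52 = -52 (mod 8).
    Reduce coefficients mod 8: 3·t ≡ 4 (mod 8).
    The inverse of 3 mod 8 is 3 (since 3·3 = 9 = 1·8 + 1), so t ≡ 3·4 = 12 ≡ 4 (mod 8).
    Then x = 52 + 99·4 = 448, valid modulo lcm(99, 8) = 792: x ≡ 448 (mod 792).
Verify: 448 mod 11 = 8 ✓, 448 mod 9 = 7 ✓, 448 mod 8 = 0 ✓.

x ≡ 448 (mod 792).


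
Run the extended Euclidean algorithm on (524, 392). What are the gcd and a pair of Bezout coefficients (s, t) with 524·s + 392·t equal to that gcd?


Euclidean algorithm on (524, 392) — divide until remainder is 0:
  524 = 1 · 392 + 132
  392 = 2 · 132 + 128
  132 = 1 · 128 + 4
  128 = 32 · 4 + 0
gcd(524, 392) = 4.
Track Bezout coefficients alongside the remainders: start with r₀ = 524 = a·1 + b·0 (s = 1, t = 0) and r₁ = 392 = a·0 + b·1 (s = 0, t = 1); each new remainder r_{k+1} = r_{k-1} − q_k·r_k inherits s_{k+1} = s_{k-1} − q_k·s_k, t_{k+1} = t_{k-1} − q_k·t_k, so r_k = a·s_k + b·t_k at every step:
  q = 1: r = 132, s = 1 − 1·0 = 1, t = 0 − 1·1 = -1  (check: 524·1 + 392·(-1) = 132)
  q = 2: r = 128, s = 0 − 2·1 = -2, t = 1 − 2·(-1) = 3  (check: 524·(-2) + 392·3 = 128)
  q = 1: r = 4, s = 1 − 1·(-2) = 3, t = -1 − 1·3 = -4  (check: 524·3 + 392·(-4) = 4)
The row with r = 4 (the gcd) gives the Bezout coefficients s = 3, t = -4.
Result: 524 · (3) + 392 · (-4) = 4.

gcd(524, 392) = 4; s = 3, t = -4 (check: 524·3 + 392·(-4) = 4).


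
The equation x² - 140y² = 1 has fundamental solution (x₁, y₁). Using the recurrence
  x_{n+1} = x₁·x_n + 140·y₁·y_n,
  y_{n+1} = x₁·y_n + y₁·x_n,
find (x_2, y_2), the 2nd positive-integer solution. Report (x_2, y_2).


Step 1: Find the fundamental solution (x₁, y₁) of x² - 140y² = 1.
  Expand √140 as a continued fraction. a₀ = ⌊√140⌋ = 11; iterate m_{k+1} = d_k·a_k − m_k, d_{k+1} = (140 − m_{k+1}²)/d_k, a_{k+1} = ⌊(a₀ + m_{k+1})/d_{k+1}⌋ (starting m₀ = 0, d₀ = 1), with convergents p_k = a_k·p_{k-1} + p_{k-2}, q_k = a_k·q_{k-1} + q_{k-2} (p₋₁ = 1, q₋₁ = 0):
  k = 0: a₀ = 11; p₀/q₀ = 11/1; p₀² − 140·q₀² = 121 − 140 = -19.
  k = 1: m = 11, d = 19, a = ⌊(11 + 11)/19⌋ = 1; p/q = (1·11 + 1)/(1·1 + 0) = 12/1; p² − 140·q² = 144 − 140 = 4.
  k = 2: m = 8, d = 4, a = ⌊(11 + 8)/4⌋ = 4; p/q = (4·12 + 11)/(4·1 + 1) = 59/5; p² − 140·q² = 3481 − 3500 = -19.
  k = 3: m = 8, d = 19, a = ⌊(11 + 8)/19⌋ = 1; p/q = (1·59 + 12)/(1·5 + 1) = 71/6; p² − 140·q² = 5041 − 5040 = 1.
  The first convergent with p² − 140·q² = 1 gives the fundamental solution (x₁, y₁) = (71, 6).
Step 2: Apply the recurrence (x_{n+1}, y_{n+1}) = (x₁x_n + 140y₁y_n, x₁y_n + y₁x_n) repeatedly.
  From (x_1, y_1) = (71, 6): x_2 = 71·71 + 140·6·6 = 10081; y_2 = 71·6 + 6·71 = 852.
Step 3: Verify x_2² - 140·y_2² = 101626561 - 101626560 = 1 (should be 1). ✓

(x_1, y_1) = (71, 6); (x_2, y_2) = (10081, 852).


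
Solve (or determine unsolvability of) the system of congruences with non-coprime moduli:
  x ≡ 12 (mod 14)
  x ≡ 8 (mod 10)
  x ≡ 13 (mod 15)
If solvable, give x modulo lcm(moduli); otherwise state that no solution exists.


Moduli 14, 10, 15 are not pairwise coprime, so CRT works modulo lcm(m_i) when all pairwise compatibility conditions hold.
Pairwise compatibility: gcd(m_i, m_j) must divide a_i - a_j for every pair.
Merge one congruence at a time:
  Start: x ≡ 12 (mod 14).
  Combine with x ≡ 8 (mod 10): gcd(14, 10) = 2; 8 - 12 = -4, which IS divisible by 2, so compatible.
    Write x = 12 + 14·t and substitute into x ≡ 8 (mod 10): 14·t ≡ 8 − 12 = -4 (mod 10).
    Divide the congruence (and modulus) by g = 2: 7·t ≡ -2 (mod 5).
    Reduce coefficients mod 5: 2·t ≡ 3 (mod 5).
    The inverse of 2 mod 5 is 3 (since 2·3 = 6 = 1·5 + 1), so t ≡ 3·3 = 9 ≡ 4 (mod 5).
    Then x = 12 + 14·4 = 68, valid modulo lcm(14, 10) = 70: x ≡ 68 (mod 70).
  Combine with x ≡ 13 (mod 15): gcd(70, 15) = 5; 13 - 68 = -55, which IS divisible by 5, so compatible.
    Write x = 68 + 70·t and substitute into x ≡ 13 (mod 15): 70·t ≡ 13 − 68 = -55 (mod 15).
    Divide the congruence (and modulus) by g = 5: 14·t ≡ -11 (mod 3).
    Reduce coefficients mod 3: 2·t ≡ 1 (mod 3).
    The inverse of 2 mod 3 is 2 (since 2·2 = 4 = 1·3 + 1), so t ≡ 2·1 = 2 ≡ 2 (mod 3).
    Then x = 68 + 70·2 = 208, valid modulo lcm(70, 15) = 210: x ≡ 208 (mod 210).
Verify: 208 mod 14 = 12, 208 mod 10 = 8, 208 mod 15 = 13.

x ≡ 208 (mod 210).


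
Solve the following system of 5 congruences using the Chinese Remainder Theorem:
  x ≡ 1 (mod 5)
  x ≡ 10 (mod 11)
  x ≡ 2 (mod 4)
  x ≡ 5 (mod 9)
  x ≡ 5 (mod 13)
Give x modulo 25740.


Product of moduli M = 5 · 11 · 4 · 9 · 13 = 25740.
Merge one congruence at a time:
  Start: x ≡ 1 (mod 5).
  Combine with x ≡ 10 (mod 11); new modulus lcm = 55.
    Write x = 1 + 5·t and substitute into x ≡ 10 (mod 11): 5·t ≡ 10 − 1 = 9 (mod 11).
    The inverse of 5 mod 11 is 9 (since 5·9 = 45 = 4·11 + 1), so t ≡ 9·9 = 81 ≡ 4 (mod 11).
    Then x = 1 + 5·4 = 21, valid modulo lcm(5, 11) = 55: x ≡ 21 (mod 55).
  Combine with x ≡ 2 (mod 4); new modulus lcm = 220.
    Write x = 21 + 55·t and substitute into x ≡ 2 (mod 4): 55·t ≡ 2 − 21 = -19 (mod 4).
    Reduce coefficients mod 4: 3·t ≡ 1 (mod 4).
    The inverse of 3 mod 4 is 3 (since 3·3 = 9 = 2·4 + 1), so t ≡ 3·1 = 3 ≡ 3 (mod 4).
    Then x = 21 + 55·3 = 186, valid modulo lcm(55, 4) = 220: x ≡ 186 (mod 220).
  Combine with x ≡ 5 (mod 9); new modulus lcm = 1980.
    Write x = 186 + 220·t and substitute into x ≡ 5 (mod 9): 220·t ≡ 5 − 186 = -181 (mod 9).
    Reduce coefficients mod 9: 4·t ≡ 8 (mod 9).
    The inverse of 4 mod 9 is 7 (since 4·7 = 28 = 3·9 + 1), so t ≡ 7·8 = 56 ≡ 2 (mod 9).
    Then x = 186 + 220·2 = 626, valid modulo lcm(220, 9) = 1980: x ≡ 626 (mod 1980).
  Combine with x ≡ 5 (mod 13); new modulus lcm = 25740.
    Write x = 626 + 1980·t and substitute into x ≡ 5 (mod 13): 1980·t ≡ 5 − 626 = -621 (mod 13).
    Reduce coefficients mod 13: 4·t ≡ 3 (mod 13).
    The inverse of 4 mod 13 is 10 (since 4·10 = 40 = 3·13 + 1), so t ≡ 10·3 = 30 ≡ 4 (mod 13).
    Then x = 626 + 1980·4 = 8546, valid modulo lcm(1980, 13) = 25740: x ≡ 8546 (mod 25740).
Verify against each original: 8546 mod 5 = 1, 8546 mod 11 = 10, 8546 mod 4 = 2, 8546 mod 9 = 5, 8546 mod 13 = 5.

x ≡ 8546 (mod 25740).


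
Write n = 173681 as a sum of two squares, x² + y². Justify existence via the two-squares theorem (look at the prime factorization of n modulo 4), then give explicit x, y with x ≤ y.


Step 1: Factor n = 173681 = 29 · 53 · 113.
Step 2: Check the mod-4 condition on each prime factor: 29 ≡ 1 (mod 4), exponent 1; 53 ≡ 1 (mod 4), exponent 1; 113 ≡ 1 (mod 4), exponent 1.
All primes ≡ 3 (mod 4) appear to even exponent (or don't appear), so by the two-squares theorem n IS expressible as a sum of two squares.
Step 3: Build a representation. Here n = 29 · 53 · 113 is a product of primes ≡ 1 (mod 4). Each prime p ≡ 1 (mod 4) is itself a sum of two squares; find a² by testing p − a² for a perfect square:
  29: 29 − 1² = 28, 29 − 2² = 25 = 5² ⇒ 29 = 2² + 5².
  53: 53 − 1² = 52, 53 − 2² = 49 = 7² ⇒ 53 = 2² + 7².
  113: 113 − 1² = 112, 113 − 2² = 109, 113 − 3² = 104, 113 − 4² = 97, 113 − 5² = 88, 113 − 6² = 77, 113 − 7² = 64 = 8² ⇒ 113 = 7² + 8².
  Combine using the Brahmagupta–Fibonacci identity (a² + b²)(c² + d²) = (ac − bd)² + (ad + bc)² = (ac + bd)² + (ad − bc)²:
  29 · 53 = 1537: from (2² + 5²)(2² + 7²), take (2·2 − 5·7, 2·7 + 5·2) = (4 − 35, 14 + 10) = (-31, 24); dropping signs (only squares matter) gives (31, 24); check 31² + 24² = 961 + 576 = 1537 ✓.
  1537 · 113 = 173681: from (31² + 24²)(7² + 8²), take (31·7 − 24·8, 31·8 + 24·7) = (217 − 192, 248 + 168) = (25, 416); check 25² + 416² = 625 + 173056 = 173681 ✓.
Step 4: Order so x ≤ y and verify: 25² + 416² = 625 + 173056 = 173681 = n. ✓

n = 173681 = 25² + 416² (one valid representation with x ≤ y).


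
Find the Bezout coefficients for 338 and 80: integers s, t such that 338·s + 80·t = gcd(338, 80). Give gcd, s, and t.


Euclidean algorithm on (338, 80) — divide until remainder is 0:
  338 = 4 · 80 + 18
  80 = 4 · 18 + 8
  18 = 2 · 8 + 2
  8 = 4 · 2 + 0
gcd(338, 80) = 2.
Track Bezout coefficients alongside the remainders: start with r₀ = 338 = a·1 + b·0 (s = 1, t = 0) and r₁ = 80 = a·0 + b·1 (s = 0, t = 1); each new remainder r_{k+1} = r_{k-1} − q_k·r_k inherits s_{k+1} = s_{k-1} − q_k·s_k, t_{k+1} = t_{k-1} − q_k·t_k, so r_k = a·s_k + b·t_k at every step:
  q = 4: r = 18, s = 1 − 4·0 = 1, t = 0 − 4·1 = -4  (check: 338·1 + 80·(-4) = 18)
  q = 4: r = 8, s = 0 − 4·1 = -4, t = 1 − 4·(-4) = 17  (check: 338·(-4) + 80·17 = 8)
  q = 2: r = 2, s = 1 − 2·(-4) = 9, t = -4 − 2·17 = -38  (check: 338·9 + 80·(-38) = 2)
The row with r = 2 (the gcd) gives the Bezout coefficients s = 9, t = -38.
Result: 338 · (9) + 80 · (-38) = 2.

gcd(338, 80) = 2; s = 9, t = -38 (check: 338·9 + 80·(-38) = 2).


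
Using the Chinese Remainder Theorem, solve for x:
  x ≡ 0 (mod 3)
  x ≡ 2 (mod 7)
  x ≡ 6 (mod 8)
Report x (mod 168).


Moduli 3, 7, 8 are pairwise coprime; by CRT there is a unique solution modulo M = 3 · 7 · 8 = 168.
Solve pairwise, accumulating the modulus:
  Start with x ≡ 0 (mod 3).
  Combine with x ≡ 2 (mod 7): since gcd(3, 7) = 1, we get a unique residue mod 21.
    Write x = 0 + 3·t and substitute into x ≡ 2 (mod 7): 3·t ≡ 2 − 0 = 2 (mod 7).
    The inverse of 3 mod 7 is 5 (since 3·5 = 15 = 2·7 + 1), so t ≡ 5·2 = 10 ≡ 3 (mod 7).
    Then x = 0 + 3·3 = 9, valid modulo lcm(3, 7) = 21: x ≡ 9 (mod 21).
  Combine with x ≡ 6 (mod 8): since gcd(21, 8) = 1, we get a unique residue mod 168.
    Write x = 9 + 21·t and substitute into x ≡ 6 (mod 8): 21·t ≡ 6 − 9 = -3 (mod 8).
    Reduce coefficients mod 8: 5·t ≡ 5 (mod 8).
    The inverse of 5 mod 8 is 5 (since 5·5 = 25 = 3·8 + 1), so t ≡ 5·5 = 25 ≡ 1 (mod 8).
    Then x = 9 + 21·1 = 30, valid modulo lcm(21, 8) = 168: x ≡ 30 (mod 168).
Verify: 30 mod 3 = 0 ✓, 30 mod 7 = 2 ✓, 30 mod 8 = 6 ✓.

x ≡ 30 (mod 168).


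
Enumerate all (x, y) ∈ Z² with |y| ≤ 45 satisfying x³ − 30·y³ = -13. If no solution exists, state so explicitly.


The equation is x³ - 30y³ = -13. For fixed y, x³ = 30·y³ − 13, so a solution requires the RHS to be a perfect cube.
Strategy: iterate y from -45 to 45, compute RHS = 30·y³ − 13, and check whether it is a (positive or negative) perfect cube.
Check small values of y:
  y = 0: RHS = -13 is not a perfect cube.
  y = 1: RHS = 17 is not a perfect cube.
  y = -1: RHS = -43 is not a perfect cube.
  y = 2: RHS = 227 is not a perfect cube.
  y = -2: RHS = -253 is not a perfect cube.
  y = 3: RHS = 797 is not a perfect cube.
  y = -3: RHS = -823 is not a perfect cube.
Continuing the search up to |y| = 45 finds no solutions either.
No (x, y) in the scanned range satisfies the equation.

No integer solutions with |y| ≤ 45.


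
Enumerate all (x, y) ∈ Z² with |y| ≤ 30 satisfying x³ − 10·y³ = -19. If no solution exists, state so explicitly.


The equation is x³ - 10y³ = -19. For fixed y, x³ = 10·y³ − 19, so a solution requires the RHS to be a perfect cube.
Strategy: iterate y from -30 to 30, compute RHS = 10·y³ − 19, and check whether it is a (positive or negative) perfect cube.
Check small values of y:
  y = 0: RHS = -19 is not a perfect cube.
  y = 1: RHS = -9 is not a perfect cube.
  y = -1: RHS = -29 is not a perfect cube.
  y = 2: RHS = 61 is not a perfect cube.
  y = -2: RHS = -99 is not a perfect cube.
  y = 3: RHS = 251 is not a perfect cube.
  y = -3: RHS = -289 is not a perfect cube.
Continuing the search up to |y| = 30 finds no solutions either.
No (x, y) in the scanned range satisfies the equation.

No integer solutions with |y| ≤ 30.


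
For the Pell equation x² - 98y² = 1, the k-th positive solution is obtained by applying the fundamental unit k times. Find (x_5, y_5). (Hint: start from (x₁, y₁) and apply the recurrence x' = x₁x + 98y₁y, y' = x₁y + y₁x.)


Step 1: Find the fundamental solution (x₁, y₁) of x² - 98y² = 1.
  Expand √98 as a continued fraction. a₀ = ⌊√98⌋ = 9; iterate m_{k+1} = d_k·a_k − m_k, d_{k+1} = (98 − m_{k+1}²)/d_k, a_{k+1} = ⌊(a₀ + m_{k+1})/d_{k+1}⌋ (starting m₀ = 0, d₀ = 1), with convergents p_k = a_k·p_{k-1} + p_{k-2}, q_k = a_k·q_{k-1} + q_{k-2} (p₋₁ = 1, q₋₁ = 0):
  k = 0: a₀ = 9; p₀/q₀ = 9/1; p₀² − 98·q₀² = 81 − 98 = -17.
  k = 1: m = 9, d = 17, a = ⌊(9 + 9)/17⌋ = 1; p/q = (1·9 + 1)/(1·1 + 0) = 10/1; p² − 98·q² = 100 − 98 = 2.
  k = 2: m = 8, d = 2, a = ⌊(9 + 8)/2⌋ = 8; p/q = (8·10 + 9)/(8·1 + 1) = 89/9; p² − 98·q² = 7921 − 7938 = -17.
  k = 3: m = 8, d = 17, a = ⌊(9 + 8)/17⌋ = 1; p/q = (1·89 + 10)/(1·9 + 1) = 99/10; p² − 98·q² = 9801 − 9800 = 1.
  The first convergent with p² − 98·q² = 1 gives the fundamental solution (x₁, y₁) = (99, 10).
Step 2: Apply the recurrence (x_{n+1}, y_{n+1}) = (x₁x_n + 98y₁y_n, x₁y_n + y₁x_n) repeatedly.
  From (x_1, y_1) = (99, 10): x_2 = 99·99 + 98·10·10 = 19601; y_2 = 99·10 + 10·99 = 1980.
  From (x_2, y_2) = (19601, 1980): x_3 = 99·19601 + 98·10·1980 = 3880899; y_3 = 99·1980 + 10·19601 = 392030.
  From (x_3, y_3) = (3880899, 392030): x_4 = 99·3880899 + 98·10·392030 = 768398401; y_4 = 99·392030 + 10·3880899 = 77619960.
  From (x_4, y_4) = (768398401, 77619960): x_5 = 99·768398401 + 98·10·77619960 = 152139002499; y_5 = 99·77619960 + 10·768398401 = 15368360050.
Step 3: Verify x_5² - 98·y_5² = 23146276081390728245001 - 23146276081390728245000 = 1 (should be 1). ✓

(x_1, y_1) = (99, 10); (x_5, y_5) = (152139002499, 15368360050).


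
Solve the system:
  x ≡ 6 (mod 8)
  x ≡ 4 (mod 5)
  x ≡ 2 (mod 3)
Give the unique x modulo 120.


Moduli 8, 5, 3 are pairwise coprime; by CRT there is a unique solution modulo M = 8 · 5 · 3 = 120.
Solve pairwise, accumulating the modulus:
  Start with x ≡ 6 (mod 8).
  Combine with x ≡ 4 (mod 5): since gcd(8, 5) = 1, we get a unique residue mod 40.
    Write x = 6 + 8·t and substitute into x ≡ 4 (mod 5): 8·t ≡ 4 − 6 = -2 (mod 5).
    Reduce coefficients mod 5: 3·t ≡ 3 (mod 5).
    The inverse of 3 mod 5 is 2 (since 3·2 = 6 = 1·5 + 1), so t ≡ 2·3 = 6 ≡ 1 (mod 5).
    Then x = 6 + 8·1 = 14, valid modulo lcm(8, 5) = 40: x ≡ 14 (mod 40).
  Combine with x ≡ 2 (mod 3): since gcd(40, 3) = 1, we get a unique residue mod 120.
    Write x = 14 + 40·t and substitute into x ≡ 2 (mod 3): 40·t ≡ 2 − 14 = -12 (mod 3).
    Reduce coefficients mod 3: 1·t ≡ 0 (mod 3).
    So t ≡ 0 (mod 3).
    Then x = 14 + 40·0 = 14, valid modulo lcm(40, 3) = 120: x ≡ 14 (mod 120).
Verify: 14 mod 8 = 6 ✓, 14 mod 5 = 4 ✓, 14 mod 3 = 2 ✓.

x ≡ 14 (mod 120).


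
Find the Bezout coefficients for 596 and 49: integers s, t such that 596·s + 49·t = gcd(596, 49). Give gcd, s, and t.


Euclidean algorithm on (596, 49) — divide until remainder is 0:
  596 = 12 · 49 + 8
  49 = 6 · 8 + 1
  8 = 8 · 1 + 0
gcd(596, 49) = 1.
Track Bezout coefficients alongside the remainders: start with r₀ = 596 = a·1 + b·0 (s = 1, t = 0) and r₁ = 49 = a·0 + b·1 (s = 0, t = 1); each new remainder r_{k+1} = r_{k-1} − q_k·r_k inherits s_{k+1} = s_{k-1} − q_k·s_k, t_{k+1} = t_{k-1} − q_k·t_k, so r_k = a·s_k + b·t_k at every step:
  q = 12: r = 8, s = 1 − 12·0 = 1, t = 0 − 12·1 = -12  (check: 596·1 + 49·(-12) = 8)
  q = 6: r = 1, s = 0 − 6·1 = -6, t = 1 − 6·(-12) = 73  (check: 596·(-6) + 49·73 = 1)
The row with r = 1 (the gcd) gives the Bezout coefficients s = -6, t = 73.
Result: 596 · (-6) + 49 · (73) = 1.

gcd(596, 49) = 1; s = -6, t = 73 (check: 596·(-6) + 49·73 = 1).


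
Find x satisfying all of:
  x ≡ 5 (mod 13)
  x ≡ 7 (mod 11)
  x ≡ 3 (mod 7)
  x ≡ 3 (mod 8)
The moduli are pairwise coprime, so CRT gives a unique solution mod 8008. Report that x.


Product of moduli M = 13 · 11 · 7 · 8 = 8008.
Merge one congruence at a time:
  Start: x ≡ 5 (mod 13).
  Combine with x ≡ 7 (mod 11); new modulus lcm = 143.
    Write x = 5 + 13·t and substitute into x ≡ 7 (mod 11): 13·t ≡ 7 − 5 = 2 (mod 11).
    Reduce coefficients mod 11: 2·t ≡ 2 (mod 11).
    The inverse of 2 mod 11 is 6 (since 2·6 = 12 = 1·11 + 1), so t ≡ 6·2 = 12 ≡ 1 (mod 11).
    Then x = 5 + 13·1 = 18, valid modulo lcm(13, 11) = 143: x ≡ 18 (mod 143).
  Combine with x ≡ 3 (mod 7); new modulus lcm = 1001.
    Write x = 18 + 143·t and substitute into x ≡ 3 (mod 7): 143·t ≡ 3 − 18 = -15 (mod 7).
    Reduce coefficients mod 7: 3·t ≡ 6 (mod 7).
    The inverse of 3 mod 7 is 5 (since 3·5 = 15 = 2·7 + 1), so t ≡ 5·6 = 30 ≡ 2 (mod 7).
    Then x = 18 + 143·2 = 304, valid modulo lcm(143, 7) = 1001: x ≡ 304 (mod 1001).
  Combine with x ≡ 3 (mod 8); new modulus lcm = 8008.
    Write x = 304 + 1001·t and substitute into x ≡ 3 (mod 8): 1001·t ≡ 3 − 304 = -301 (mod 8).
    Reduce coefficients mod 8: 1·t ≡ 3 (mod 8).
    So t ≡ 3 (mod 8).
    Then x = 304 + 1001·3 = 3307, valid modulo lcm(1001, 8) = 8008: x ≡ 3307 (mod 8008).
Verify against each original: 3307 mod 13 = 5, 3307 mod 11 = 7, 3307 mod 7 = 3, 3307 mod 8 = 3.

x ≡ 3307 (mod 8008).


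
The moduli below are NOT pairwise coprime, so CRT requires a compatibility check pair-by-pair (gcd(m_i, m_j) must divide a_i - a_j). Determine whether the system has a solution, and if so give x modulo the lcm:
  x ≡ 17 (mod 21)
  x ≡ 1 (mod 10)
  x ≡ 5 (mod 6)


Moduli 21, 10, 6 are not pairwise coprime, so CRT works modulo lcm(m_i) when all pairwise compatibility conditions hold.
Pairwise compatibility: gcd(m_i, m_j) must divide a_i - a_j for every pair.
Merge one congruence at a time:
  Start: x ≡ 17 (mod 21).
  Combine with x ≡ 1 (mod 10): gcd(21, 10) = 1; 1 - 17 = -16, which IS divisible by 1, so compatible.
    Write x = 17 + 21·t and substitute into x ≡ 1 (mod 10): 21·t ≡ 1 − 17 = -16 (mod 10).
    Reduce coefficients mod 10: 1·t ≡ 4 (mod 10).
    So t ≡ 4 (mod 10).
    Then x = 17 + 21·4 = 101, valid modulo lcm(21, 10) = 210: x ≡ 101 (mod 210).
  Combine with x ≡ 5 (mod 6): gcd(210, 6) = 6; 5 - 101 = -96, which IS divisible by 6, so compatible.
    Write x = 101 + 210·t and substitute into x ≡ 5 (mod 6): 210·t ≡ 5 − 101 = -96 (mod 6).
    Divide the congruence (and modulus) by g = 6: 35·t ≡ -16 (mod 1).
    Modulo 1 every t works; take t = 0.
    Then x = 101 + 210·0 = 101, valid modulo lcm(210, 6) = 210: x ≡ 101 (mod 210).
Verify: 101 mod 21 = 17, 101 mod 10 = 1, 101 mod 6 = 5.

x ≡ 101 (mod 210).


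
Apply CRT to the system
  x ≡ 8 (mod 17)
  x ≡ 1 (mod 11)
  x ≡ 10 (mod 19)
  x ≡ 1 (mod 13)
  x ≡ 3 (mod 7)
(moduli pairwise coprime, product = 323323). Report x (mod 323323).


Product of moduli M = 17 · 11 · 19 · 13 · 7 = 323323.
Merge one congruence at a time:
  Start: x ≡ 8 (mod 17).
  Combine with x ≡ 1 (mod 11); new modulus lcm = 187.
    Write x = 8 + 17·t and substitute into x ≡ 1 (mod 11): 17·t ≡ 1 − 8 = -7 (mod 11).
    Reduce coefficients mod 11: 6·t ≡ 4 (mod 11).
    The inverse of 6 mod 11 is 2 (since 6·2 = 12 = 1·11 + 1), so t ≡ 2·4 = 8 ≡ 8 (mod 11).
    Then x = 8 + 17·8 = 144, valid modulo lcm(17, 11) = 187: x ≡ 144 (mod 187).
  Combine with x ≡ 10 (mod 19); new modulus lcm = 3553.
    Write x = 144 + 187·t and substitute into x ≡ 10 (mod 19): 187·t ≡ 10 − 144 = -134 (mod 19).
    Reduce coefficients mod 19: 16·t ≡ 18 (mod 19).
    The inverse of 16 mod 19 is 6 (since 16·6 = 96 = 5·19 + 1), so t ≡ 6·18 = 108 ≡ 13 (mod 19).
    Then x = 144 + 187·13 = 2575, valid modulo lcm(187, 19) = 3553: x ≡ 2575 (mod 3553).
  Combine with x ≡ 1 (mod 13); new modulus lcm = 46189.
    Write x = 2575 + 3553·t and substitute into x ≡ 1 (mod 13): 3553·t ≡ 1 − 2575 = -2574 (mod 13).
    Reduce coefficients mod 13: 4·t ≡ 0 (mod 13).
    The inverse of 4 mod 13 is 10 (since 4·10 = 40 = 3·13 + 1), so t ≡ 10·0 = 0 ≡ 0 (mod 13).
    Then x = 2575 + 3553·0 = 2575, valid modulo lcm(3553, 13) = 46189: x ≡ 2575 (mod 46189).
  Combine with x ≡ 3 (mod 7); new modulus lcm = 323323.
    Write x = 2575 + 46189·t and substitute into x ≡ 3 (mod 7): 46189·t ≡ 3 − 2575 = -2572 (mod 7).
    Reduce coefficients mod 7: 3·t ≡ 4 (mod 7).
    The inverse of 3 mod 7 is 5 (since 3·5 = 15 = 2·7 + 1), so t ≡ 5·4 = 20 ≡ 6 (mod 7).
    Then x = 2575 + 46189·6 = 279709, valid modulo lcm(46189, 7) = 323323: x ≡ 279709 (mod 323323).
Verify against each original: 279709 mod 17 = 8, 279709 mod 11 = 1, 279709 mod 19 = 10, 279709 mod 13 = 1, 279709 mod 7 = 3.

x ≡ 279709 (mod 323323).


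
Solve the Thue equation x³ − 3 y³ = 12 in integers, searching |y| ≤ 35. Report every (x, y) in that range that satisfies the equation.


The equation is x³ - 3y³ = 12. For fixed y, x³ = 3·y³ + 12, so a solution requires the RHS to be a perfect cube.
Strategy: iterate y from -35 to 35, compute RHS = 3·y³ + 12, and check whether it is a (positive or negative) perfect cube.
Check small values of y:
  y = 0: RHS = 12 is not a perfect cube.
  y = 1: RHS = 15 is not a perfect cube.
  y = -1: RHS = 9 is not a perfect cube.
  y = 2: RHS = 36 is not a perfect cube.
  y = -2: RHS = -12 is not a perfect cube.
  y = 3: RHS = 93 is not a perfect cube.
  y = -3: RHS = -69 is not a perfect cube.
Continuing the search up to |y| = 35 finds no solutions either.
No (x, y) in the scanned range satisfies the equation.

No integer solutions with |y| ≤ 35.


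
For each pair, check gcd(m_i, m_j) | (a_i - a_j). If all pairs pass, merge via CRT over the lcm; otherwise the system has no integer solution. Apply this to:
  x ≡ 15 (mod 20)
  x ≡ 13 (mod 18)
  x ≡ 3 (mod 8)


Moduli 20, 18, 8 are not pairwise coprime, so CRT works modulo lcm(m_i) when all pairwise compatibility conditions hold.
Pairwise compatibility: gcd(m_i, m_j) must divide a_i - a_j for every pair.
Merge one congruence at a time:
  Start: x ≡ 15 (mod 20).
  Combine with x ≡ 13 (mod 18): gcd(20, 18) = 2; 13 - 15 = -2, which IS divisible by 2, so compatible.
    Write x = 15 + 20·t and substitute into x ≡ 13 (mod 18): 20·t ≡ 13 − 15 = -2 (mod 18).
    Divide the congruence (and modulus) by g = 2: 10·t ≡ -1 (mod 9).
    Reduce coefficients mod 9: 1·t ≡ 8 (mod 9).
    So t ≡ 8 (mod 9).
    Then x = 15 + 20·8 = 175, valid modulo lcm(20, 18) = 180: x ≡ 175 (mod 180).
  Combine with x ≡ 3 (mod 8): gcd(180, 8) = 4; 3 - 175 = -172, which IS divisible by 4, so compatible.
    Write x = 175 + 180·t and substitute into x ≡ 3 (mod 8): 180·t ≡ 3 − 175 = -172 (mod 8).
    Divide the congruence (and modulus) by g = 4: 45·t ≡ -43 (mod 2).
    Reduce coefficients mod 2: 1·t ≡ 1 (mod 2).
    So t ≡ 1 (mod 2).
    Then x = 175 + 180·1 = 355, valid modulo lcm(180, 8) = 360: x ≡ 355 (mod 360).
Verify: 355 mod 20 = 15, 355 mod 18 = 13, 355 mod 8 = 3.

x ≡ 355 (mod 360).


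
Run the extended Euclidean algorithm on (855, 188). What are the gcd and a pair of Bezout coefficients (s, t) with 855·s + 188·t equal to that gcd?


Euclidean algorithm on (855, 188) — divide until remainder is 0:
  855 = 4 · 188 + 103
  188 = 1 · 103 + 85
  103 = 1 · 85 + 18
  85 = 4 · 18 + 13
  18 = 1 · 13 + 5
  13 = 2 · 5 + 3
  5 = 1 · 3 + 2
  3 = 1 · 2 + 1
  2 = 2 · 1 + 0
gcd(855, 188) = 1.
Track Bezout coefficients alongside the remainders: start with r₀ = 855 = a·1 + b·0 (s = 1, t = 0) and r₁ = 188 = a·0 + b·1 (s = 0, t = 1); each new remainder r_{k+1} = r_{k-1} − q_k·r_k inherits s_{k+1} = s_{k-1} − q_k·s_k, t_{k+1} = t_{k-1} − q_k·t_k, so r_k = a·s_k + b·t_k at every step:
  q = 4: r = 103, s = 1 − 4·0 = 1, t = 0 − 4·1 = -4  (check: 855·1 + 188·(-4) = 103)
  q = 1: r = 85, s = 0 − 1·1 = -1, t = 1 − 1·(-4) = 5  (check: 855·(-1) + 188·5 = 85)
  q = 1: r = 18, s = 1 − 1·(-1) = 2, t = -4 − 1·5 = -9  (check: 855·2 + 188·(-9) = 18)
  q = 4: r = 13, s = -1 − 4·2 = -9, t = 5 − 4·(-9) = 41  (check: 855·(-9) + 188·41 = 13)
  q = 1: r = 5, s = 2 − 1·(-9) = 11, t = -9 − 1·41 = -50  (check: 855·11 + 188·(-50) = 5)
  q = 2: r = 3, s = -9 − 2·11 = -31, t = 41 − 2·(-50) = 141  (check: 855·(-31) + 188·141 = 3)
  q = 1: r = 2, s = 11 − 1·(-31) = 42, t = -50 − 1·141 = -191  (check: 855·42 + 188·(-191) = 2)
  q = 1: r = 1, s = -31 − 1·42 = -73, t = 141 − 1·(-191) = 332  (check: 855·(-73) + 188·332 = 1)
The row with r = 1 (the gcd) gives the Bezout coefficients s = -73, t = 332.
Result: 855 · (-73) + 188 · (332) = 1.

gcd(855, 188) = 1; s = -73, t = 332 (check: 855·(-73) + 188·332 = 1).


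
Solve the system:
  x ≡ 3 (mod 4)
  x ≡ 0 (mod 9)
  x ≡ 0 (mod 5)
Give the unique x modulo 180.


Moduli 4, 9, 5 are pairwise coprime; by CRT there is a unique solution modulo M = 4 · 9 · 5 = 180.
Solve pairwise, accumulating the modulus:
  Start with x ≡ 3 (mod 4).
  Combine with x ≡ 0 (mod 9): since gcd(4, 9) = 1, we get a unique residue mod 36.
    Write x = 3 + 4·t and substitute into x ≡ 0 (mod 9): 4·t ≡ 0 − 3 = -3 (mod 9).
    Reduce coefficients mod 9: 4·t ≡ 6 (mod 9).
    The inverse of 4 mod 9 is 7 (since 4·7 = 28 = 3·9 + 1), so t ≡ 7·6 = 42 ≡ 6 (mod 9).
    Then x = 3 + 4·6 = 27, valid modulo lcm(4, 9) = 36: x ≡ 27 (mod 36).
  Combine with x ≡ 0 (mod 5): since gcd(36, 5) = 1, we get a unique residue mod 180.
    Write x = 27 + 36·t and substitute into x ≡ 0 (mod 5): 36·t ≡ 0 − 27 = -27 (mod 5).
    Reduce coefficients mod 5: 1·t ≡ 3 (mod 5).
    So t ≡ 3 (mod 5).
    Then x = 27 + 36·3 = 135, valid modulo lcm(36, 5) = 180: x ≡ 135 (mod 180).
Verify: 135 mod 4 = 3 ✓, 135 mod 9 = 0 ✓, 135 mod 5 = 0 ✓.

x ≡ 135 (mod 180).


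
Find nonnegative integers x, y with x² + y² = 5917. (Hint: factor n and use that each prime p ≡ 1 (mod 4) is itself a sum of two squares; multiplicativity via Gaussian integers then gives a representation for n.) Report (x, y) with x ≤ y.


Step 1: Factor n = 5917 = 61 · 97.
Step 2: Check the mod-4 condition on each prime factor: 61 ≡ 1 (mod 4), exponent 1; 97 ≡ 1 (mod 4), exponent 1.
All primes ≡ 3 (mod 4) appear to even exponent (or don't appear), so by the two-squares theorem n IS expressible as a sum of two squares.
Step 3: Build a representation. Here n = 61 · 97 is a product of primes ≡ 1 (mod 4). Each prime p ≡ 1 (mod 4) is itself a sum of two squares; find a² by testing p − a² for a perfect square:
  61: 61 − 1² = 60, 61 − 2² = 57, 61 − 3² = 52, 61 − 4² = 45, 61 − 5² = 36 = 6² ⇒ 61 = 5² + 6².
  97: 97 − 1² = 96, 97 − 2² = 93, 97 − 3² = 88, 97 − 4² = 81 = 9² ⇒ 97 = 4² + 9².
  Combine using the Brahmagupta–Fibonacci identity (a² + b²)(c² + d²) = (ac − bd)² + (ad + bc)² = (ac + bd)² + (ad − bc)²:
  61 · 97 = 5917: from (5² + 6²)(4² + 9²), take (5·4 − 6·9, 5·9 + 6·4) = (20 − 54, 45 + 24) = (-34, 69); dropping signs (only squares matter) gives (34, 69); check 34² + 69² = 1156 + 4761 = 5917 ✓.
Step 4: Order so x ≤ y and verify: 34² + 69² = 1156 + 4761 = 5917 = n. ✓

n = 5917 = 34² + 69² (one valid representation with x ≤ y).


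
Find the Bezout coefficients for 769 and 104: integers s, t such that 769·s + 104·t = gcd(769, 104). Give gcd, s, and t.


Euclidean algorithm on (769, 104) — divide until remainder is 0:
  769 = 7 · 104 + 41
  104 = 2 · 41 + 22
  41 = 1 · 22 + 19
  22 = 1 · 19 + 3
  19 = 6 · 3 + 1
  3 = 3 · 1 + 0
gcd(769, 104) = 1.
Track Bezout coefficients alongside the remainders: start with r₀ = 769 = a·1 + b·0 (s = 1, t = 0) and r₁ = 104 = a·0 + b·1 (s = 0, t = 1); each new remainder r_{k+1} = r_{k-1} − q_k·r_k inherits s_{k+1} = s_{k-1} − q_k·s_k, t_{k+1} = t_{k-1} − q_k·t_k, so r_k = a·s_k + b·t_k at every step:
  q = 7: r = 41, s = 1 − 7·0 = 1, t = 0 − 7·1 = -7  (check: 769·1 + 104·(-7) = 41)
  q = 2: r = 22, s = 0 − 2·1 = -2, t = 1 − 2·(-7) = 15  (check: 769·(-2) + 104·15 = 22)
  q = 1: r = 19, s = 1 − 1·(-2) = 3, t = -7 − 1·15 = -22  (check: 769·3 + 104·(-22) = 19)
  q = 1: r = 3, s = -2 − 1·3 = -5, t = 15 − 1·(-22) = 37  (check: 769·(-5) + 104·37 = 3)
  q = 6: r = 1, s = 3 − 6·(-5) = 33, t = -22 − 6·37 = -244  (check: 769·33 + 104·(-244) = 1)
The row with r = 1 (the gcd) gives the Bezout coefficients s = 33, t = -244.
Result: 769 · (33) + 104 · (-244) = 1.

gcd(769, 104) = 1; s = 33, t = -244 (check: 769·33 + 104·(-244) = 1).


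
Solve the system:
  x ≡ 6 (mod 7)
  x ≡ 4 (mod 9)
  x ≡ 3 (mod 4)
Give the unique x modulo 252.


Moduli 7, 9, 4 are pairwise coprime; by CRT there is a unique solution modulo M = 7 · 9 · 4 = 252.
Solve pairwise, accumulating the modulus:
  Start with x ≡ 6 (mod 7).
  Combine with x ≡ 4 (mod 9): since gcd(7, 9) = 1, we get a unique residue mod 63.
    Write x = 6 + 7·t and substitute into x ≡ 4 (mod 9): 7·t ≡ 4 − 6 = -2 (mod 9).
    Reduce coefficients mod 9: 7·t ≡ 7 (mod 9).
    The inverse of 7 mod 9 is 4 (since 7·4 = 28 = 3·9 + 1), so t ≡ 4·7 = 28 ≡ 1 (mod 9).
    Then x = 6 + 7·1 = 13, valid modulo lcm(7, 9) = 63: x ≡ 13 (mod 63).
  Combine with x ≡ 3 (mod 4): since gcd(63, 4) = 1, we get a unique residue mod 252.
    Write x = 13 + 63·t and substitute into x ≡ 3 (mod 4): 63·t ≡ 3 − 13 = -10 (mod 4).
    Reduce coefficients mod 4: 3·t ≡ 2 (mod 4).
    The inverse of 3 mod 4 is 3 (since 3·3 = 9 = 2·4 + 1), so t ≡ 3·2 = 6 ≡ 2 (mod 4).
    Then x = 13 + 63·2 = 139, valid modulo lcm(63, 4) = 252: x ≡ 139 (mod 252).
Verify: 139 mod 7 = 6 ✓, 139 mod 9 = 4 ✓, 139 mod 4 = 3 ✓.

x ≡ 139 (mod 252).


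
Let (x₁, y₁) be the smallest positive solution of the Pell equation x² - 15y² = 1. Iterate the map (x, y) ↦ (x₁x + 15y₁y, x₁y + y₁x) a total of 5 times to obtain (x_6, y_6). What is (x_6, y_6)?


Step 1: Find the fundamental solution (x₁, y₁) of x² - 15y² = 1.
  Expand √15 as a continued fraction. a₀ = ⌊√15⌋ = 3; iterate m_{k+1} = d_k·a_k − m_k, d_{k+1} = (15 − m_{k+1}²)/d_k, a_{k+1} = ⌊(a₀ + m_{k+1})/d_{k+1}⌋ (starting m₀ = 0, d₀ = 1), with convergents p_k = a_k·p_{k-1} + p_{k-2}, q_k = a_k·q_{k-1} + q_{k-2} (p₋₁ = 1, q₋₁ = 0):
  k = 0: a₀ = 3; p₀/q₀ = 3/1; p₀² − 15·q₀² = 9 − 15 = -6.
  k = 1: m = 3, d = 6, a = ⌊(3 + 3)/6⌋ = 1; p/q = (1·3 + 1)/(1·1 + 0) = 4/1; p² − 15·q² = 16 − 15 = 1.
  The first convergent with p² − 15·q² = 1 gives the fundamental solution (x₁, y₁) = (4, 1).
Step 2: Apply the recurrence (x_{n+1}, y_{n+1}) = (x₁x_n + 15y₁y_n, x₁y_n + y₁x_n) repeatedly.
  From (x_1, y_1) = (4, 1): x_2 = 4·4 + 15·1·1 = 31; y_2 = 4·1 + 1·4 = 8.
  From (x_2, y_2) = (31, 8): x_3 = 4·31 + 15·1·8 = 244; y_3 = 4·8 + 1·31 = 63.
  From (x_3, y_3) = (244, 63): x_4 = 4·244 + 15·1·63 = 1921; y_4 = 4·63 + 1·244 = 496.
  From (x_4, y_4) = (1921, 496): x_5 = 4·1921 + 15·1·496 = 15124; y_5 = 4·496 + 1·1921 = 3905.
  From (x_5, y_5) = (15124, 3905): x_6 = 4·15124 + 15·1·3905 = 119071; y_6 = 4·3905 + 1·15124 = 30744.
Step 3: Verify x_6² - 15·y_6² = 14177903041 - 14177903040 = 1 (should be 1). ✓

(x_1, y_1) = (4, 1); (x_6, y_6) = (119071, 30744).
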